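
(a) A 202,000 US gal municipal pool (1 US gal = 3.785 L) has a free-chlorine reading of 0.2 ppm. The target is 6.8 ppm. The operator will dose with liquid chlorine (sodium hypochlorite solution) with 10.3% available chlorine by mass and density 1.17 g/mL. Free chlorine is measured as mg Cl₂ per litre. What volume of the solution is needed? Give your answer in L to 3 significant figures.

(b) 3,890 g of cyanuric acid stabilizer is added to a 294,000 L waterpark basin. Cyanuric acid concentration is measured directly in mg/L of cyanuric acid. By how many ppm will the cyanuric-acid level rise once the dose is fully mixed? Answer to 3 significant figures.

(a) Volume: 202,000 US gal × 3.785 L/gal = 764,570 L.
(a) Chlorine deficit: 6.8 − 0.2 = 6.6 ppm = 6.6 mg/L as Cl₂.
(a) Cl₂ equivalent needed: 6.6 mg/L × 764,570 L = 5,046,000 mg = 5046 g.
(a) Product at 10.3% available chlorine: 5046 / 0.103 = 48,990 g.
(a) Volume at density 1.17 g/mL: 48,990 g ÷ 1.17 g/mL = 41,870 mL.

(b) Rise: 3,890 g / 294,000 L × 1000 = 13.23 mg/L.

(a) 41.9 L; (b) 13.2 ppm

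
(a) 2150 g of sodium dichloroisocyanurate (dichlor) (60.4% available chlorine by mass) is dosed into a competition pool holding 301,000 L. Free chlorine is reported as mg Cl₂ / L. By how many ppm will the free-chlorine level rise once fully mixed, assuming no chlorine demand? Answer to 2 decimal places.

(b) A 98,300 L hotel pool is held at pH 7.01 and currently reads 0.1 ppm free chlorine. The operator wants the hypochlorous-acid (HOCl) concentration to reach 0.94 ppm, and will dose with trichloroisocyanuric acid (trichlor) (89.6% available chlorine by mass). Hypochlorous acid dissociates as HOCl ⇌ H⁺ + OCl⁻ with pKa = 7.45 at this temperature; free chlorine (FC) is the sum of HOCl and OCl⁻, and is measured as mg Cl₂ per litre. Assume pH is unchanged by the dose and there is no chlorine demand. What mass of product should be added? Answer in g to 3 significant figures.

(a) 4.31 ppm; (b) 130 g

(a) Available chlorine delivered: 2150 g × 0.604 = 1299 g as Cl₂.
(a) Concentration rise: 1299 g / 301,000 L = 4.314 mg/L = 4.31 ppm.

(b) [OCl⁻]/[HOCl] = 10^(pH − pKa) = 10^(7.01 − 7.45) = 0.3631; fraction as HOCl = 1/(1 + 0.3631) = 0.7336.
(b) Free chlorine required for 0.94 ppm HOCl: 0.94 / 0.7336 = 1.281 ppm.
(b) FC to add: 1.281 − 0.1 = 1.181 mg/L as Cl₂.
(b) Cl₂ equivalent: 1.181 mg/L × 98,300 L = 116.1 g.
(b) Product at 89.6% available Cl: 116.1 / 0.896 = 129.6 g.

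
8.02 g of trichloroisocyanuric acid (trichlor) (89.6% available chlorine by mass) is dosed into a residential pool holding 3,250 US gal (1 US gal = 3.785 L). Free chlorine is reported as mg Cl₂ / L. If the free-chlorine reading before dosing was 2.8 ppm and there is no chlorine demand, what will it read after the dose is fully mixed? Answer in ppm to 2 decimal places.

3.38 ppm

Volume: 3,250 US gal × 3.785 L/gal = 12,301 L.
Available chlorine delivered: 8.02 g × 0.896 = 7.186 g as Cl₂.
Concentration rise: 7.186 g / 12,301 L = 0.5842 mg/L = 0.58 ppm.
Final FC: 2.8 + 0.58 = 3.38 ppm.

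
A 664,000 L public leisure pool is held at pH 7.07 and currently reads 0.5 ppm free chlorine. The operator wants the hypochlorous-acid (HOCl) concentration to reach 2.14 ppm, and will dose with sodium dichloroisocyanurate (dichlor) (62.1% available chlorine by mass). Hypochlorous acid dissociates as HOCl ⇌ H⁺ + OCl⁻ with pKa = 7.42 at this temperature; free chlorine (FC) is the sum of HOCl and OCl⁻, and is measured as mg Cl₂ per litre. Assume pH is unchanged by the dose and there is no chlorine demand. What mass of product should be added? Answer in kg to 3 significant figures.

2.78 kg

[OCl⁻]/[HOCl] = 10^(pH − pKa) = 10^(7.07 − 7.42) = 0.4467; fraction as HOCl = 1/(1 + 0.4467) = 0.6912.
Free chlorine required for 2.14 ppm HOCl: 2.14 / 0.6912 = 3.096 ppm.
FC to add: 3.096 − 0.5 = 2.596 mg/L as Cl₂.
Cl₂ equivalent: 2.596 mg/L × 664,000 L = 1724 g.
Product at 62.1% available Cl: 1724 / 0.621 = 2776 g.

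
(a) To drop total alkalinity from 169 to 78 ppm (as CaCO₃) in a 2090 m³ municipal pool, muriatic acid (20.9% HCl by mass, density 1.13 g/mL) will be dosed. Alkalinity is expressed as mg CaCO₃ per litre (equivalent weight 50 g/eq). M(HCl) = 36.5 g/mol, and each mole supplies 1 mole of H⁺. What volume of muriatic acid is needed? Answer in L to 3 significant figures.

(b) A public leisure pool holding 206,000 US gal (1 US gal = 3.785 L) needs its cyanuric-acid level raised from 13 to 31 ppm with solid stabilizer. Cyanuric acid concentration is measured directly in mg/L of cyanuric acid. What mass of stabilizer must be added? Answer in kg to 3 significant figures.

(a) Volume: 2090 m³ = 2,090,000 L.
(a) Alkalinity to neutralize: (169 − 78) = 91 mg/L as CaCO₃ × 2,090,000 L = 190,200 g as CaCO₃.
(a) Equivalents of H⁺ required: 190,200 ÷ 50 g/eq = 3804 eq = 3804 mol HCl.
(a) Mass of HCl: 3804 × 36.5 = 138,800 g.
(a) Mass of 20.9% solution: 138,800 / 0.209 = 664,300 g.
(a) Volume: 664,300 g ÷ 1.13 g/mL = 587,900 mL.

(b) Volume: 206,000 US gal × 3.785 L/gal = 779,710 L.
(b) CYA to add: (31 − 13) = 18 mg/L × 779,710 L = 14,030 g cyanuric acid.

(a) 588 L; (b) 14.0 kg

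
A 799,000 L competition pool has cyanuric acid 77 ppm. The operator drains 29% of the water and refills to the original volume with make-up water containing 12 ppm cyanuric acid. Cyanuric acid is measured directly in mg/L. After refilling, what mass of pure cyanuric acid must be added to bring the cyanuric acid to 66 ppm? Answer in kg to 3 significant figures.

6.27 kg

After draining 29% and refilling: 77 × 0.71 + 12 × 0.29 = 58.15 ppm.
Deficit to target: 66 − 58.15 = 7.85 mg/L.
Mass: 7.85 mg/L × 799,000 L = 6272 g cyanuric acid.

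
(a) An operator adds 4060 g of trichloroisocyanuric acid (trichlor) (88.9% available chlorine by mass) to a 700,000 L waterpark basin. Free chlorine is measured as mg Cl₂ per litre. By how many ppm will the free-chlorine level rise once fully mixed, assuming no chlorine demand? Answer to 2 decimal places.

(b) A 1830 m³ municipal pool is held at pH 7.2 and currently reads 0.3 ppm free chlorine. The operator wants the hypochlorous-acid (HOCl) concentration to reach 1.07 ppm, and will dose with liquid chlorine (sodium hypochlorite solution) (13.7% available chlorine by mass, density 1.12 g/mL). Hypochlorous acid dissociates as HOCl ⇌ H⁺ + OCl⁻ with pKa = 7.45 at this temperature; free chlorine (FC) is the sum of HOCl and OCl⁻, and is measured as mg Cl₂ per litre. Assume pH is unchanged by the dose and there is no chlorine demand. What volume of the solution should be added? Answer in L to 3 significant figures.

(a) Available chlorine delivered: 4060 g × 0.889 = 3609 g as Cl₂.
(a) Concentration rise: 3609 g / 700,000 L = 5.156 mg/L = 5.16 ppm.

(b) Volume: 1830 m³ = 1,830,000 L.
(b) [OCl⁻]/[HOCl] = 10^(pH − pKa) = 10^(7.2 − 7.45) = 0.5623; fraction as HOCl = 1/(1 + 0.5623) = 0.6401.
(b) Free chlorine required for 1.07 ppm HOCl: 1.07 / 0.6401 = 1.672 ppm.
(b) FC to add: 1.672 − 0.3 = 1.372 mg/L as Cl₂.
(b) Cl₂ equivalent: 1.372 mg/L × 1,830,000 L = 2510 g.
(b) Product at 13.7% available Cl: 2510 / 0.137 = 18,320 g.
(b) Volume: 18,320 g ÷ 1.12 g/mL = 16,360 mL.

(a) 5.16 ppm; (b) 16.4 L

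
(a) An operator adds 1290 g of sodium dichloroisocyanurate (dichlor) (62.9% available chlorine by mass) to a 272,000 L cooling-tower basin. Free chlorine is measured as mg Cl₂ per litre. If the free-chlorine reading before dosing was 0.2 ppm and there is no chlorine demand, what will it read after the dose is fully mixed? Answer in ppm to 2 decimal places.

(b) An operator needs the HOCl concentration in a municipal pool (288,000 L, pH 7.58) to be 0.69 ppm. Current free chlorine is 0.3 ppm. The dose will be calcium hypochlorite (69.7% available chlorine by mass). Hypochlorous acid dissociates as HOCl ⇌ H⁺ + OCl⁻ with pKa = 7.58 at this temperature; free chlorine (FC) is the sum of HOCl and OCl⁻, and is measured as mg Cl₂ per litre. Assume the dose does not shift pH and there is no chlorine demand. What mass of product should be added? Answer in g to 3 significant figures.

(a) 3.18 ppm; (b) 446 g

(a) Available chlorine delivered: 1290 g × 0.629 = 811.4 g as Cl₂.
(a) Concentration rise: 811.4 g / 272,000 L = 2.983 mg/L = 2.98 ppm.
(a) Final FC: 0.2 + 2.98 = 3.18 ppm.

(b) [OCl⁻]/[HOCl] = 10^(pH − pKa) = 10^(7.58 − 7.58) = 1; fraction as HOCl = 1/(1 + 1) = 0.5.
(b) Free chlorine required for 0.69 ppm HOCl: 0.69 / 0.5 = 1.38 ppm.
(b) FC to add: 1.38 − 0.3 = 1.08 mg/L as Cl₂.
(b) Cl₂ equivalent: 1.08 mg/L × 288,000 L = 311 g.
(b) Product at 69.7% available Cl: 311 / 0.697 = 446.3 g.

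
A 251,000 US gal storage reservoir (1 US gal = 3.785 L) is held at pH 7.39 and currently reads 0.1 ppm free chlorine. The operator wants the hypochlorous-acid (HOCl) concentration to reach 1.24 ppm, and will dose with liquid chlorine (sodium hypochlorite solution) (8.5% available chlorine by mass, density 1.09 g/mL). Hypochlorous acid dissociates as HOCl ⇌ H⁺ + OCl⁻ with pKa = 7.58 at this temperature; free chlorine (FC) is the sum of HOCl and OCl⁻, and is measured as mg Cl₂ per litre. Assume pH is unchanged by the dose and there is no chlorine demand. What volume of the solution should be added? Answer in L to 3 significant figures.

19.9 L

Volume: 251,000 US gal × 3.785 L/gal = 950,035 L.
[OCl⁻]/[HOCl] = 10^(pH − pKa) = 10^(7.39 − 7.58) = 0.6457; fraction as HOCl = 1/(1 + 0.6457) = 0.6077.
Free chlorine required for 1.24 ppm HOCl: 1.24 / 0.6077 = 2.041 ppm.
FC to add: 2.041 − 0.1 = 1.941 mg/L as Cl₂.
Cl₂ equivalent: 1.941 mg/L × 950,035 L = 1844 g.
Product at 8.5% available Cl: 1844 / 0.085 = 21,690 g.
Volume: 21,690 g ÷ 1.09 g/mL = 19,900 mL.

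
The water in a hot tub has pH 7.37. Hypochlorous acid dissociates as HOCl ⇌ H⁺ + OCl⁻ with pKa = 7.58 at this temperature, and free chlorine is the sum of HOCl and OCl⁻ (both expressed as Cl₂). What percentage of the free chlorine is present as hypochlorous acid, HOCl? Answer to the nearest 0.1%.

[OCl⁻]/[HOCl] = 10^(pH − pKa) = 10^(7.37 − 7.58) = 10^-0.21 = 0.6166.
Fraction as HOCl = 1 / (1 + 0.6166) = 0.6186.

61.9%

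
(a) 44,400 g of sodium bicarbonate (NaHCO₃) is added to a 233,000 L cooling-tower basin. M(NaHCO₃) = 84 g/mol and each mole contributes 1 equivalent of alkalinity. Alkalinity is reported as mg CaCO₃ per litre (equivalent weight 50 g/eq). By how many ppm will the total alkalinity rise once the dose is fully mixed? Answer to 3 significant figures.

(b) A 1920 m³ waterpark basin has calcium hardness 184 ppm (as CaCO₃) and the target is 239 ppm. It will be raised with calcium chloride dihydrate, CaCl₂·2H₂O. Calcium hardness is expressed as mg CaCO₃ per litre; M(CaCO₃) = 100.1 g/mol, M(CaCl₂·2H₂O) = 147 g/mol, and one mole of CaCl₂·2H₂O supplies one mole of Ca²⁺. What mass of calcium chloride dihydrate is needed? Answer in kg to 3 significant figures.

(a) 113 ppm; (b) 155 kg

(a) Moles of NaHCO₃: 44,400 g ÷ 84 g/mol = 528.6 mol → 528.6 eq of alkalinity.
(a) As CaCO₃: 528.6 eq × 50 g/eq = 26,430 g.
(a) Rise: 26,430 g / 233,000 L × 1000 = 113.4 mg/L.

(b) Volume: 1920 m³ = 1,920,000 L.
(b) Hardness to add: (239 − 184) = 55 mg/L as CaCO₃ × 1,920,000 L = 105,600 g as CaCO₃.
(b) Moles of Ca²⁺ (1 mol Ca²⁺ ≡ 1 mol CaCO₃): 105,600 / 100.1 g/mol = 1055 mol.
(b) Mass of CaCl₂·2H₂O: 1055 × 147 = 155,100 g.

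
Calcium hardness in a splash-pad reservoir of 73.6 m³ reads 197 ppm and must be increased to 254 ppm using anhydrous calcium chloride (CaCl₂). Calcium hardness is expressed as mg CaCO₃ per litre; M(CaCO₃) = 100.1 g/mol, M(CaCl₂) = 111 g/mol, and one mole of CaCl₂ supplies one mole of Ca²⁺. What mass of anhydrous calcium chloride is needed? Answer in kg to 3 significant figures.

Volume: 73.6 m³ = 73,600 L.
Hardness to add: (254 − 197) = 57 mg/L as CaCO₃ × 73,600 L = 4195 g as CaCO₃.
Moles of Ca²⁺ (1 mol Ca²⁺ ≡ 1 mol CaCO₃): 4195 / 100.1 g/mol = 41.91 mol.
Mass of CaCl₂: 41.91 × 111 = 4652 g.

4.65 kg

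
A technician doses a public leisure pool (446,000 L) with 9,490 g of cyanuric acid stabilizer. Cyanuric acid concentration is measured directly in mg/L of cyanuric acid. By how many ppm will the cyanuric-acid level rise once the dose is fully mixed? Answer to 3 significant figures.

21.3 ppm

Rise: 9,490 g / 446,000 L × 1000 = 21.28 mg/L.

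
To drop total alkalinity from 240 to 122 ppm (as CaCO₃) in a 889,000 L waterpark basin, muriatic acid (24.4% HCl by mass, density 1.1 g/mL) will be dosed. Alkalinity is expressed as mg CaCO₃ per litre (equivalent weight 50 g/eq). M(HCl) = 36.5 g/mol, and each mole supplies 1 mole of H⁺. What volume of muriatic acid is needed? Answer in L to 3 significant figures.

Alkalinity to neutralize: (240 − 122) = 118 mg/L as CaCO₃ × 889,000 L = 104,900 g as CaCO₃.
Equivalents of H⁺ required: 104,900 ÷ 50 g/eq = 2098 eq = 2098 mol HCl.
Mass of HCl: 2098 × 36.5 = 76,580 g.
Mass of 24.4% solution: 76,580 / 0.244 = 313,800 g.
Volume: 313,800 g ÷ 1.1 g/mL = 285,300 mL.

285 L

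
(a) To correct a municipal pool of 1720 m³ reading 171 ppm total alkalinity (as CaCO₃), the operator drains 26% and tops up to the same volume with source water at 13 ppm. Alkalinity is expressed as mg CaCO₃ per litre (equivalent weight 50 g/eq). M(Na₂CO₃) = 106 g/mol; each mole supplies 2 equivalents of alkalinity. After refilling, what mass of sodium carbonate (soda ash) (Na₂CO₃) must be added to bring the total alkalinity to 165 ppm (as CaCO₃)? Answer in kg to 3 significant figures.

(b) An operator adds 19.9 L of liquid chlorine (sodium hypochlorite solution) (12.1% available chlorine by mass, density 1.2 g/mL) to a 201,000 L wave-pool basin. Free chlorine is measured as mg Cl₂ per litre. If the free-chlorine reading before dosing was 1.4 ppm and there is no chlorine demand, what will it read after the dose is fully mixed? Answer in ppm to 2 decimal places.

(a) 64.0 kg; (b) 15.78 ppm

(a) Volume: 1720 m³ = 1,720,000 L.
(a) After draining 26% and refilling: 171 × 0.74 + 13 × 0.26 = 129.92 ppm.
(a) Deficit to target: 165 − 129.92 = 35.08 mg/L.
(a) As CaCO₃: 35.08 mg/L × 1,720,000 L = 60,340 g; ÷ 50 g/eq ÷ 2 = 603.4 mol Na₂CO₃.
(a) Mass: 603.4 × 106 = 63,960 g.

(b) Mass of solution: 19.9 L × 1000 mL/L × 1.2 g/mL = 23,880 g.
(b) Available chlorine delivered: 23,880 g × 0.121 = 2889 g as Cl₂.
(b) Concentration rise: 2889 g / 201,000 L = 14.38 mg/L = 14.38 ppm.
(b) Final FC: 1.4 + 14.38 = 15.78 ppm.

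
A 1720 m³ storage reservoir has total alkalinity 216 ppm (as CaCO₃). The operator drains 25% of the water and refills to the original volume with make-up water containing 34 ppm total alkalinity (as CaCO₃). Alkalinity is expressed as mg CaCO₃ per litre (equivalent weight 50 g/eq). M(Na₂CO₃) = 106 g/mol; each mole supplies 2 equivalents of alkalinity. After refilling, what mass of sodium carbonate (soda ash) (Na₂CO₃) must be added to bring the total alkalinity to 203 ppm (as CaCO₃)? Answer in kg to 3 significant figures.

Volume: 1720 m³ = 1,720,000 L.
After draining 25% and refilling: 216 × 0.75 + 34 × 0.25 = 170.5 ppm.
Deficit to target: 203 − 170.5 = 32.5 mg/L.
As CaCO₃: 32.5 mg/L × 1,720,000 L = 55,900 g; ÷ 50 g/eq ÷ 2 = 559 mol Na₂CO₃.
Mass: 559 × 106 = 59,250 g.

59.3 kg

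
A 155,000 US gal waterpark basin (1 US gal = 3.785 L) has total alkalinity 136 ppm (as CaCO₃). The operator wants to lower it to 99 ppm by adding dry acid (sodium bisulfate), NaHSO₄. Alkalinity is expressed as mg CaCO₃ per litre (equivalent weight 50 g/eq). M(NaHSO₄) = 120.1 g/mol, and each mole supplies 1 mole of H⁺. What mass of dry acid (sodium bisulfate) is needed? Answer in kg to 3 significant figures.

Volume: 155,000 US gal × 3.785 L/gal = 586,675 L.
Alkalinity to neutralize: (136 − 99) = 37 mg/L as CaCO₃ × 586,675 L = 21,710 g as CaCO₃.
Equivalents of H⁺ required: 21,710 ÷ 50 g/eq = 434.1 eq = 434.1 mol NaHSO₄.
Mass of NaHSO₄: 434.1 × 120.1 = 52,140 g.

52.1 kg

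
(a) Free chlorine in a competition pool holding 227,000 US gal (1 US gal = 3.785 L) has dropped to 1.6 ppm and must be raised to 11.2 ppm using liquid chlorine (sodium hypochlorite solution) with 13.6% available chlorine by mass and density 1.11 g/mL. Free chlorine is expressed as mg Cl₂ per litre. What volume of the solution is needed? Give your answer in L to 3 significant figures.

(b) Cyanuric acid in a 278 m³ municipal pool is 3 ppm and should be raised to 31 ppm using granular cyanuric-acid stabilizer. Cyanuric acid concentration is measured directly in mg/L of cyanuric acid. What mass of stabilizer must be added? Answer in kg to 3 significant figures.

(a) Volume: 227,000 US gal × 3.785 L/gal = 859,195 L.
(a) Chlorine deficit: 11.2 − 1.6 = 9.6 ppm = 9.6 mg/L as Cl₂.
(a) Cl₂ equivalent needed: 9.6 mg/L × 859,195 L = 8,248,000 mg = 8248 g.
(a) Product at 13.6% available chlorine: 8248 / 0.136 = 60,650 g.
(a) Volume at density 1.11 g/mL: 60,650 g ÷ 1.11 g/mL = 54,640 mL.

(b) Volume: 278 m³ = 278,000 L.
(b) CYA to add: (31 − 3) = 28 mg/L × 278,000 L = 7784 g cyanuric acid.

(a) 54.6 L; (b) 7.78 kg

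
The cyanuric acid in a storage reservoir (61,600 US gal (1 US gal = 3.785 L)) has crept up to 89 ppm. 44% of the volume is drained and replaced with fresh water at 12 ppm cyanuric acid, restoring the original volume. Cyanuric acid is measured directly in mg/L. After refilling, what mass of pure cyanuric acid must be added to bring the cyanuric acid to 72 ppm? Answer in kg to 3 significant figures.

3.94 kg

Volume: 61,600 US gal × 3.785 L/gal = 233,156 L.
After draining 44% and refilling: 89 × 0.56 + 12 × 0.44 = 55.12 ppm.
Deficit to target: 72 − 55.12 = 16.88 mg/L.
Mass: 16.88 mg/L × 233,156 L = 3936 g cyanuric acid.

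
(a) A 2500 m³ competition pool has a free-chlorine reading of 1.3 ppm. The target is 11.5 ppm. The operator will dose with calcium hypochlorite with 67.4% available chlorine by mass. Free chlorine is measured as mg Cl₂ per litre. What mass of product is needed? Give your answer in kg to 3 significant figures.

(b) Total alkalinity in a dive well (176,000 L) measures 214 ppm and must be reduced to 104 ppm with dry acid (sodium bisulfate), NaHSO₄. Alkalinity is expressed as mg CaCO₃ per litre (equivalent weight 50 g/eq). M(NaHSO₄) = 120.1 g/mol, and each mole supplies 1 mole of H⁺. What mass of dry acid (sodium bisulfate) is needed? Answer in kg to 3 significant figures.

(a) Volume: 2500 m³ = 2,500,000 L.
(a) Chlorine deficit: 11.5 − 1.3 = 10.2 ppm = 10.2 mg/L as Cl₂.
(a) Cl₂ equivalent needed: 10.2 mg/L × 2,500,000 L = 25,500,000 mg = 25,500 g.
(a) Product at 67.4% available chlorine: 25,500 / 0.674 = 37,830 g.

(b) Alkalinity to neutralize: (214 − 104) = 110 mg/L as CaCO₃ × 176,000 L = 19,360 g as CaCO₃.
(b) Equivalents of H⁺ required: 19,360 ÷ 50 g/eq = 387.2 eq = 387.2 mol NaHSO₄.
(b) Mass of NaHSO₄: 387.2 × 120.1 = 46,500 g.

(a) 37.8 kg; (b) 46.5 kg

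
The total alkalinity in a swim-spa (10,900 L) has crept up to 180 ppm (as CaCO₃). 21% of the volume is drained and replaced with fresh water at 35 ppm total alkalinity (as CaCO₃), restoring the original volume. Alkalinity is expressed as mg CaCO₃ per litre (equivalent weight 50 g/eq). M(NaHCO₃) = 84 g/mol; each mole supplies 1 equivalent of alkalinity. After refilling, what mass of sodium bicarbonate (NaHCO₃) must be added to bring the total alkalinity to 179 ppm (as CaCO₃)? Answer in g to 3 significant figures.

539 g

After draining 21% and refilling: 180 × 0.79 + 35 × 0.21 = 149.55 ppm.
Deficit to target: 179 − 149.55 = 29.45 mg/L.
As CaCO₃: 29.45 mg/L × 10,900 L = 321 g; ÷ 50 g/eq ÷ 1 = 6.42 mol NaHCO₃.
Mass: 6.42 × 84 = 539.3 g.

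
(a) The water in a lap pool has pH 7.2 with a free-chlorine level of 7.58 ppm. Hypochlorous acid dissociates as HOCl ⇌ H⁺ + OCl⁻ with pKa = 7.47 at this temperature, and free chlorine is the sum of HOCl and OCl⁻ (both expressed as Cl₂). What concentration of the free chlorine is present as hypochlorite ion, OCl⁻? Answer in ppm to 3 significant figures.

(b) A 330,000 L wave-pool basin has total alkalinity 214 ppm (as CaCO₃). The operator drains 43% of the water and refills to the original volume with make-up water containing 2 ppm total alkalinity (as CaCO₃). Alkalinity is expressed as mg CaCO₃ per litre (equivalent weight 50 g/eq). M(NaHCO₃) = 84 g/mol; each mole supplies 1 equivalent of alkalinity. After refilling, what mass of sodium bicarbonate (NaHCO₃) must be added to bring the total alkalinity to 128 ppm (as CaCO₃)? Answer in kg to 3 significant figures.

(a) 2.65 ppm; (b) 2.86 kg

(a) [OCl⁻]/[HOCl] = 10^(pH − pKa) = 10^(7.2 − 7.47) = 10^-0.27 = 0.537.
(a) Fraction as HOCl = 1 / (1 + 0.537) = 0.6506.
(a) OCl⁻ = (1 − 0.6506) × 7.58 ppm = 2.648 ppm.

(b) After draining 43% and refilling: 214 × 0.57 + 2 × 0.43 = 122.84 ppm.
(b) Deficit to target: 128 − 122.84 = 5.16 mg/L.
(b) As CaCO₃: 5.16 mg/L × 330,000 L = 1703 g; ÷ 50 g/eq ÷ 1 = 34.06 mol NaHCO₃.
(b) Mass: 34.06 × 84 = 2861 g.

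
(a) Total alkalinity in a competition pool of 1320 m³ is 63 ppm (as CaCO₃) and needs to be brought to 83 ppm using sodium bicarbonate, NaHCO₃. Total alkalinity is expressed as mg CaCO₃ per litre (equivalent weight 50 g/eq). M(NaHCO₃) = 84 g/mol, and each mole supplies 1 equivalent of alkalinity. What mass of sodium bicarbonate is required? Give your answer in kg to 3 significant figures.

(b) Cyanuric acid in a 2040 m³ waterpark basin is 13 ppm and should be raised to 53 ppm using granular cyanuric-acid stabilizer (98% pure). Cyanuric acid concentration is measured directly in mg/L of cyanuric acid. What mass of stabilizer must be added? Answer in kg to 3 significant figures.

(a) 44.4 kg; (b) 83.3 kg

(a) Volume: 1320 m³ = 1,320,000 L.
(a) Alkalinity to add: (83 − 63) = 20 mg/L as CaCO₃ × 1,320,000 L = 26,400 g as CaCO₃.
(a) Equivalents: 26,400 g ÷ 50 g/eq = 528 eq.
(a) NaHCO₃ supplies 1 eq per mole → 528 mol.
(a) Mass: 528 mol × 84 g/mol = 44,350 g.

(b) Volume: 2040 m³ = 2,040,000 L.
(b) CYA to add: (53 − 13) = 40 mg/L × 2,040,000 L = 81,600 g cyanuric acid.
(b) At 98% purity: 81,600 / 0.98 = 83,270 g product.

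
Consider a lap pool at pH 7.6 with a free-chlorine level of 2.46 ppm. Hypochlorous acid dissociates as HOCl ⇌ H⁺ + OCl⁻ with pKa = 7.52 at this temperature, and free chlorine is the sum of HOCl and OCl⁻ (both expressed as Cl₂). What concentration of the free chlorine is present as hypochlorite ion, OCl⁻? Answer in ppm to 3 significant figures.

1.34 ppm

[OCl⁻]/[HOCl] = 10^(pH − pKa) = 10^(7.6 − 7.52) = 10^0.08 = 1.202.
Fraction as HOCl = 1 / (1 + 1.202) = 0.4541.
OCl⁻ = (1 − 0.4541) × 2.46 ppm = 1.343 ppm.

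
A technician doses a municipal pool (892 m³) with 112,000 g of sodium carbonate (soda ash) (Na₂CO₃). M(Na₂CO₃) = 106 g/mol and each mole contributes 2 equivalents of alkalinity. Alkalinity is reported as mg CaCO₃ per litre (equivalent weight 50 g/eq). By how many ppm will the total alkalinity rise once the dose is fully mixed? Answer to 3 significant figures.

Volume: 892 m³ = 892,000 L.
Moles of Na₂CO₃: 112,000 g ÷ 106 g/mol = 1057 mol → 2113 eq of alkalinity.
As CaCO₃: 2113 eq × 50 g/eq = 105,700 g.
Rise: 105,700 g / 892,000 L × 1000 = 118.5 mg/L.

118 ppm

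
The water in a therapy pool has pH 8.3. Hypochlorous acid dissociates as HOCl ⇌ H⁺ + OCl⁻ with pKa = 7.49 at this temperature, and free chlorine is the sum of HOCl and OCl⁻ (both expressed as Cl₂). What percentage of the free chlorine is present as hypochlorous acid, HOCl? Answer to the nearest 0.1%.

13.4%

[OCl⁻]/[HOCl] = 10^(pH − pKa) = 10^(8.3 − 7.49) = 10^0.81 = 6.457.
Fraction as HOCl = 1 / (1 + 6.457) = 0.1341.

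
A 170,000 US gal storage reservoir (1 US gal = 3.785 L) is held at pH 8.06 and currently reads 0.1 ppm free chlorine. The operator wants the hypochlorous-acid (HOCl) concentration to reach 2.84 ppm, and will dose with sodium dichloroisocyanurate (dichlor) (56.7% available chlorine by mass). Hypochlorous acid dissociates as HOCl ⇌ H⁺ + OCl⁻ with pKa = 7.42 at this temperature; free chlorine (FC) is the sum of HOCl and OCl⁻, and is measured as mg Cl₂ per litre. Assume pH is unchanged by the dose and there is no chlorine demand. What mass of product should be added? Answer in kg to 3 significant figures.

Volume: 170,000 US gal × 3.785 L/gal = 643,450 L.
[OCl⁻]/[HOCl] = 10^(pH − pKa) = 10^(8.06 − 7.42) = 4.365; fraction as HOCl = 1/(1 + 4.365) = 0.1864.
Free chlorine required for 2.84 ppm HOCl: 2.84 / 0.1864 = 15.24 ppm.
FC to add: 15.24 − 0.1 = 15.14 mg/L as Cl₂.
Cl₂ equivalent: 15.14 mg/L × 643,450 L = 9740 g.
Product at 56.7% available Cl: 9740 / 0.567 = 17,180 g.

17.2 kg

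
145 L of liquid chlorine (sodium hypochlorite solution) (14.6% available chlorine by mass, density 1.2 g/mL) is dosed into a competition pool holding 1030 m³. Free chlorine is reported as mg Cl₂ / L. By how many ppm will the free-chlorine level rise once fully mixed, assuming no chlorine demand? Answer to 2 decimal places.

Volume: 1030 m³ = 1,030,000 L.
Mass of solution: 145 L × 1000 mL/L × 1.2 g/mL = 174,000 g.
Available chlorine delivered: 174,000 g × 0.146 = 25,400 g as Cl₂.
Concentration rise: 25,400 g / 1,030,000 L = 24.66 mg/L = 24.66 ppm.

24.66 ppm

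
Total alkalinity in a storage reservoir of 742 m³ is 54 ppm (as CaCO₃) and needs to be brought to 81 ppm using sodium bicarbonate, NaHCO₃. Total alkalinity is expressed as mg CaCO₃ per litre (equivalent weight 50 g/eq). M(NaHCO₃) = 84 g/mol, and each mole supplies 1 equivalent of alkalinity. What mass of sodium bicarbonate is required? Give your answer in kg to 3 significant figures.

33.7 kg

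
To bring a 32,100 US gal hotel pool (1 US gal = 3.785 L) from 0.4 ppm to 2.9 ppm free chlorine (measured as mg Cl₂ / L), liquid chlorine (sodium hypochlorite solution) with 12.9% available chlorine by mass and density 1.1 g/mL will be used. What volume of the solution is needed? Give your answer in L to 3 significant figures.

2.14 L

Volume: 32,100 US gal × 3.785 L/gal = 121,498 L.
Chlorine deficit: 2.9 − 0.4 = 2.5 ppm = 2.5 mg/L as Cl₂.
Cl₂ equivalent needed: 2.5 mg/L × 121,498 L = 303,700 mg = 303.7 g.
Product at 12.9% available chlorine: 303.7 / 0.129 = 2355 g.
Volume at density 1.1 g/mL: 2355 g ÷ 1.1 g/mL = 2141 mL.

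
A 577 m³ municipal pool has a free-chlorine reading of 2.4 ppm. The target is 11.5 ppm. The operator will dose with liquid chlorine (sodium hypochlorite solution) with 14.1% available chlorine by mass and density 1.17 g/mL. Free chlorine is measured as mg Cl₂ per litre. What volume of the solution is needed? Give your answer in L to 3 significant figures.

Volume: 577 m³ = 577,000 L.
Chlorine deficit: 11.5 − 2.4 = 9.1 ppm = 9.1 mg/L as Cl₂.
Cl₂ equivalent needed: 9.1 mg/L × 577,000 L = 5,251,000 mg = 5251 g.
Product at 14.1% available chlorine: 5251 / 0.141 = 37,240 g.
Volume at density 1.17 g/mL: 37,240 g ÷ 1.17 g/mL = 31,830 mL.

31.8 L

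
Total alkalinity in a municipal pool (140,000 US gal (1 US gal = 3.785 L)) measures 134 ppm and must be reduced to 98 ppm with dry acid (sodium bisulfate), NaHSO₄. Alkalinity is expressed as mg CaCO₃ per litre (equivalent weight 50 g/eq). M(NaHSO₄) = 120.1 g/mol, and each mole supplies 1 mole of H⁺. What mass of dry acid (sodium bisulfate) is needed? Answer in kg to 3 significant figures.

45.8 kg

Volume: 140,000 US gal × 3.785 L/gal = 529,900 L.
Alkalinity to neutralize: (134 − 98) = 36 mg/L as CaCO₃ × 529,900 L = 19,080 g as CaCO₃.
Equivalents of H⁺ required: 19,080 ÷ 50 g/eq = 381.5 eq = 381.5 mol NaHSO₄.
Mass of NaHSO₄: 381.5 × 120.1 = 45,820 g.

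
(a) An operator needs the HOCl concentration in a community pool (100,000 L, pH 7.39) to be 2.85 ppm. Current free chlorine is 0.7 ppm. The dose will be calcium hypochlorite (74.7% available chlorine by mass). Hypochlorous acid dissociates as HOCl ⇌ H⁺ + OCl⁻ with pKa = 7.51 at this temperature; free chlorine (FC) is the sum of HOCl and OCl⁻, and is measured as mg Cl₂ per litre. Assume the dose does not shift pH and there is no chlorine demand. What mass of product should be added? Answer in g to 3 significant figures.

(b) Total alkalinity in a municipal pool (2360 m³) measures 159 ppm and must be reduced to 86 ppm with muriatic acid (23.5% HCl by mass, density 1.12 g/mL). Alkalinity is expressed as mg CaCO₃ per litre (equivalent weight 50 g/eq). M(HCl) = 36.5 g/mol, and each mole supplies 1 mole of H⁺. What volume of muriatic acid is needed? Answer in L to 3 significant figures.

(a) 577 g; (b) 478 L

(a) [OCl⁻]/[HOCl] = 10^(pH − pKa) = 10^(7.39 − 7.51) = 0.7586; fraction as HOCl = 1/(1 + 0.7586) = 0.5686.
(a) Free chlorine required for 2.85 ppm HOCl: 2.85 / 0.5686 = 5.012 ppm.
(a) FC to add: 5.012 − 0.7 = 4.312 mg/L as Cl₂.
(a) Cl₂ equivalent: 4.312 mg/L × 100,000 L = 431.2 g.
(a) Product at 74.7% available Cl: 431.2 / 0.747 = 577.2 g.

(b) Volume: 2360 m³ = 2,360,000 L.
(b) Alkalinity to neutralize: (159 − 86) = 73 mg/L as CaCO₃ × 2,360,000 L = 172,300 g as CaCO₃.
(b) Equivalents of H⁺ required: 172,300 ÷ 50 g/eq = 3446 eq = 3446 mol HCl.
(b) Mass of HCl: 3446 × 36.5 = 125,800 g.
(b) Mass of 23.5% solution: 125,800 / 0.235 = 535,200 g.
(b) Volume: 535,200 g ÷ 1.12 g/mL = 477,800 mL.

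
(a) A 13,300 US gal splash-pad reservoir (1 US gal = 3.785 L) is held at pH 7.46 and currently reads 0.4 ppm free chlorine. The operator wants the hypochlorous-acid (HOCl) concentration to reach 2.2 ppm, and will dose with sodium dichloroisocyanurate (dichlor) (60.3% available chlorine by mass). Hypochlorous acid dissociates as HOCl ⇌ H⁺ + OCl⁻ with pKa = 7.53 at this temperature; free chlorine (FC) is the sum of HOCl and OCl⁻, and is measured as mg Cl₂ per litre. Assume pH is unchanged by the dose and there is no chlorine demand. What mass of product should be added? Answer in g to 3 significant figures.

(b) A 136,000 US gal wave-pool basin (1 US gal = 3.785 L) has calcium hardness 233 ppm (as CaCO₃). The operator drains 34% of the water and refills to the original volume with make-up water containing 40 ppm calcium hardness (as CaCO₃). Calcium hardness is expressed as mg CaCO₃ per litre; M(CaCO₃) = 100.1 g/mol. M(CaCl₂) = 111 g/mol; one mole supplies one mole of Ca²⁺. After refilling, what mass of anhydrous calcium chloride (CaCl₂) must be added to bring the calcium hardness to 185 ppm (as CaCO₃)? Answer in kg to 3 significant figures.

(a) 307 g; (b) 10.1 kg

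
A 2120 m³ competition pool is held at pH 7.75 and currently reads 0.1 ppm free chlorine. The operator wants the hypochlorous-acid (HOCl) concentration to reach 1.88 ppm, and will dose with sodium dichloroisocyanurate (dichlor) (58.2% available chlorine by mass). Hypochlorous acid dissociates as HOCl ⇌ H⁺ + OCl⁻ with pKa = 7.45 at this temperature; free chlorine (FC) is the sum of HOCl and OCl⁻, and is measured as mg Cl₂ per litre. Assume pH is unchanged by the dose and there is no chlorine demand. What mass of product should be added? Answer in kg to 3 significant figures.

20.1 kg

Volume: 2120 m³ = 2,120,000 L.
[OCl⁻]/[HOCl] = 10^(pH − pKa) = 10^(7.75 − 7.45) = 1.995; fraction as HOCl = 1/(1 + 1.995) = 0.3339.
Free chlorine required for 1.88 ppm HOCl: 1.88 / 0.3339 = 5.631 ppm.
FC to add: 5.631 − 0.1 = 5.531 mg/L as Cl₂.
Cl₂ equivalent: 5.531 mg/L × 2,120,000 L = 11,730 g.
Product at 58.2% available Cl: 11,730 / 0.582 = 20,150 g.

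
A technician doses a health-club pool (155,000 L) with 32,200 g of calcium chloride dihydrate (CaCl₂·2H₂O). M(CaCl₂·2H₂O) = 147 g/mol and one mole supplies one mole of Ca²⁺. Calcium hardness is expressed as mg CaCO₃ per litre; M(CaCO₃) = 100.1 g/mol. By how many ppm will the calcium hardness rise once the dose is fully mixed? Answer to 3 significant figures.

Moles of Ca²⁺: 32,200 g ÷ 147 g/mol = 219 mol.
As CaCO₃: 219 mol × 100.1 g/mol = 21,930 g.
Rise: 21,930 g / 155,000 L × 1000 = 141.5 mg/L.

141 ppm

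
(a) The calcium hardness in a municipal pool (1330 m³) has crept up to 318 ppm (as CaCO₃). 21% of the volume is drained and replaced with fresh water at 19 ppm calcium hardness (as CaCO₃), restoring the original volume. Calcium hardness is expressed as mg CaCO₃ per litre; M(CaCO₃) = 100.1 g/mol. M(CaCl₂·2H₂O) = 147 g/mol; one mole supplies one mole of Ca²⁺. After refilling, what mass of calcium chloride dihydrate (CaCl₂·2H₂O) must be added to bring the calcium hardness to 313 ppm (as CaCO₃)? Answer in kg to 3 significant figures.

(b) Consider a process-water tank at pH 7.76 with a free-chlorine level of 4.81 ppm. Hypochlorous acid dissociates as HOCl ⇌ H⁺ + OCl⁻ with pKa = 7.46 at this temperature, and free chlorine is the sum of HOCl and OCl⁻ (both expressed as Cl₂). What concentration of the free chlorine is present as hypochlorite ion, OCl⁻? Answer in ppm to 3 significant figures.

(a) 113 kg; (b) 3.20 ppm

(a) Volume: 1330 m³ = 1,330,000 L.
(a) After draining 21% and refilling: 318 × 0.79 + 19 × 0.21 = 255.21 ppm.
(a) Deficit to target: 313 − 255.21 = 57.79 mg/L.
(a) As CaCO₃: 57.79 mg/L × 1,330,000 L = 76,860 g; ÷ 100.1 = 767.8 mol Ca²⁺.
(a) Mass: 767.8 × 147 = 112,900 g.

(b) [OCl⁻]/[HOCl] = 10^(pH − pKa) = 10^(7.76 − 7.46) = 10^0.30 = 1.995.
(b) Fraction as HOCl = 1 / (1 + 1.995) = 0.3339.
(b) OCl⁻ = (1 − 0.3339) × 4.81 ppm = 3.204 ppm.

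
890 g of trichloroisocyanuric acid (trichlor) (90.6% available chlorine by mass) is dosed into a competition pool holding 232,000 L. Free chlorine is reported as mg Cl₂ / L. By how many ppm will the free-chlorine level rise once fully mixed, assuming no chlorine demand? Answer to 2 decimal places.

Available chlorine delivered: 890 g × 0.906 = 806.3 g as Cl₂.
Concentration rise: 806.3 g / 232,000 L = 3.476 mg/L = 3.48 ppm.

3.48 ppm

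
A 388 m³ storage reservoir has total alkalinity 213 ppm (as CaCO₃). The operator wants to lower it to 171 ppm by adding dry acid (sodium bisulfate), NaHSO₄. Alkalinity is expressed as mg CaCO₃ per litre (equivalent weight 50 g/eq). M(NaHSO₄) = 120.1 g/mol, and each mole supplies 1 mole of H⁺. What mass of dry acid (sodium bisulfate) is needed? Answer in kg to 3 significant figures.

39.1 kg

Volume: 388 m³ = 388,000 L.
Alkalinity to neutralize: (213 − 171) = 42 mg/L as CaCO₃ × 388,000 L = 16,300 g as CaCO₃.
Equivalents of H⁺ required: 16,300 ÷ 50 g/eq = 325.9 eq = 325.9 mol NaHSO₄.
Mass of NaHSO₄: 325.9 × 120.1 = 39,140 g.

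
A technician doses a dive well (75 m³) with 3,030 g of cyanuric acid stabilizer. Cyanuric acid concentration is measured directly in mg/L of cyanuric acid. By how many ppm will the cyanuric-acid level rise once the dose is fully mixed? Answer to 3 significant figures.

40.4 ppm

Volume: 75 m³ = 75,000 L.
Rise: 3,030 g / 75,000 L × 1000 = 40.4 mg/L.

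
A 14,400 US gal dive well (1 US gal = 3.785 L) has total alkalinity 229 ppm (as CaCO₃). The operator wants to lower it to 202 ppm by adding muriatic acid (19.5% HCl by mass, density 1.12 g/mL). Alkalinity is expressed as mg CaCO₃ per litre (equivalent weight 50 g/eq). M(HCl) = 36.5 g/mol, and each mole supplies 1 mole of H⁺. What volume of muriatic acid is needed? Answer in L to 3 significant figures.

Volume: 14,400 US gal × 3.785 L/gal = 54,504 L.
Alkalinity to neutralize: (229 − 202) = 27 mg/L as CaCO₃ × 54,504 L = 1472 g as CaCO₃.
Equivalents of H⁺ required: 1472 ÷ 50 g/eq = 29.43 eq = 29.43 mol HCl.
Mass of HCl: 29.43 × 36.5 = 1074 g.
Mass of 19.5% solution: 1074 / 0.195 = 5509 g.
Volume: 5509 g ÷ 1.12 g/mL = 4919 mL.

4.92 L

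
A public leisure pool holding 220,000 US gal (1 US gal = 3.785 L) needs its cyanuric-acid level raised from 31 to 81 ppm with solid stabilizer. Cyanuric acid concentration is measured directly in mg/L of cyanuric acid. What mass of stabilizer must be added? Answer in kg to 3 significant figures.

41.6 kg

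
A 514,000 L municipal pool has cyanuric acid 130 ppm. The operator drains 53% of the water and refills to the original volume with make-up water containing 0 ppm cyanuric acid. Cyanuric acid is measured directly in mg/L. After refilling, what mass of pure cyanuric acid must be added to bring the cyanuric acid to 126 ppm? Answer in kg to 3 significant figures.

33.4 kg

After draining 53% and refilling: 130 × 0.47 + 0 × 0.53 = 61.1 ppm.
Deficit to target: 126 − 61.1 = 64.9 mg/L.
Mass: 64.9 mg/L × 514,000 L = 33,360 g cyanuric acid.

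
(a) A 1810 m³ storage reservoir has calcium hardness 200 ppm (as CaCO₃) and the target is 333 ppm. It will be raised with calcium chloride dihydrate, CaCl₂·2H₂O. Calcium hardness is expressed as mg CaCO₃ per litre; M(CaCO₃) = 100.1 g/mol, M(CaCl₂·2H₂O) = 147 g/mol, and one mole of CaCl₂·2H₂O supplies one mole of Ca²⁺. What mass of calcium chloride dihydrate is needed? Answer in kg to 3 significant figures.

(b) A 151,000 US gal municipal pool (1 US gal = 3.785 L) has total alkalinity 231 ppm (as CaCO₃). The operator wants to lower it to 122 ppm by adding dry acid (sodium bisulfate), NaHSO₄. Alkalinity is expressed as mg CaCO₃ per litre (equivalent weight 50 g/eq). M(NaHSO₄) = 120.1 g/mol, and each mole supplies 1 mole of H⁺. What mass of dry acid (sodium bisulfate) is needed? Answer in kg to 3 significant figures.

(a) Volume: 1810 m³ = 1,810,000 L.
(a) Hardness to add: (333 − 200) = 133 mg/L as CaCO₃ × 1,810,000 L = 240,700 g as CaCO₃.
(a) Moles of Ca²⁺ (1 mol Ca²⁺ ≡ 1 mol CaCO₃): 240,700 / 100.1 g/mol = 2405 mol.
(a) Mass of CaCl₂·2H₂O: 2405 × 147 = 353,500 g.

(b) Volume: 151,000 US gal × 3.785 L/gal = 571,535 L.
(b) Alkalinity to neutralize: (231 − 122) = 109 mg/L as CaCO₃ × 571,535 L = 62,300 g as CaCO₃.
(b) Equivalents of H⁺ required: 62,300 ÷ 50 g/eq = 1246 eq = 1246 mol NaHSO₄.
(b) Mass of NaHSO₄: 1246 × 120.1 = 149,600 g.

(a) 354 kg; (b) 150 kg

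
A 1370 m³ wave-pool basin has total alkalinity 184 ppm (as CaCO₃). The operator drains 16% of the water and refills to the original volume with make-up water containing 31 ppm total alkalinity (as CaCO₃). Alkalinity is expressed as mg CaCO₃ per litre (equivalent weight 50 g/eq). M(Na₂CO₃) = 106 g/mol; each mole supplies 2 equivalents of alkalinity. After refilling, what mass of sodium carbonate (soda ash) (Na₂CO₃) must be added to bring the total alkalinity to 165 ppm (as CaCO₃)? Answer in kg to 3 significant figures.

Volume: 1370 m³ = 1,370,000 L.
After draining 16% and refilling: 184 × 0.84 + 31 × 0.16 = 159.52 ppm.
Deficit to target: 165 − 159.52 = 5.48 mg/L.
As CaCO₃: 5.48 mg/L × 1,370,000 L = 7508 g; ÷ 50 g/eq ÷ 2 = 75.08 mol Na₂CO₃.
Mass: 75.08 × 106 = 7958 g.

7.96 kg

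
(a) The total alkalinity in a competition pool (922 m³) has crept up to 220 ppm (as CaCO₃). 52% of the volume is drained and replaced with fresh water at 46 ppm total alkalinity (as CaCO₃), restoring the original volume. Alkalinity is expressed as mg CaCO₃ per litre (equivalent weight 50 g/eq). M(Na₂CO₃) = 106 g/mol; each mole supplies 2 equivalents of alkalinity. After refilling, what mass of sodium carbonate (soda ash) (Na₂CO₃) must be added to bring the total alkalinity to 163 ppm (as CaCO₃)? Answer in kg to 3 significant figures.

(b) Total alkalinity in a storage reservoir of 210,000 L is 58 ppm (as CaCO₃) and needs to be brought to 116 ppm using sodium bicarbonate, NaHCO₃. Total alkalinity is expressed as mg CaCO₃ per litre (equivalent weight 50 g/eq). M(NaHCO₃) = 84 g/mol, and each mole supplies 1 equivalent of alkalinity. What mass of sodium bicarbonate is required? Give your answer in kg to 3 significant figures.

(a) Volume: 922 m³ = 922,000 L.
(a) After draining 52% and refilling: 220 × 0.48 + 46 × 0.52 = 129.52 ppm.
(a) Deficit to target: 163 − 129.52 = 33.48 mg/L.
(a) As CaCO₃: 33.48 mg/L × 922,000 L = 30,870 g; ÷ 50 g/eq ÷ 2 = 308.7 mol Na₂CO₃.
(a) Mass: 308.7 × 106 = 32,720 g.

(b) Alkalinity to add: (116 − 58) = 58 mg/L as CaCO₃ × 210,000 L = 12,180 g as CaCO₃.
(b) Equivalents: 12,180 g ÷ 50 g/eq = 243.6 eq.
(b) NaHCO₃ supplies 1 eq per mole → 243.6 mol.
(b) Mass: 243.6 mol × 84 g/mol = 20,460 g.

(a) 32.7 kg; (b) 20.5 kg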